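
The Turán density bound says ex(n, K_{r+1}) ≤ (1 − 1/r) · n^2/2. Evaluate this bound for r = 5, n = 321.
Turán density bound = (4/5) · 321^2/2 = 206082/5 ≈ 41216.4

Turán's theorem: ex(n, K_{r+1}) is achieved by the complete r-partite Turán graph T(n, r) with parts as balanced as possible, and is at most (1 − 1/r) · n^2/2. For r = 5, n = 321: the density bound is (4/5) · 103041/2 = 206082/5 ≈ 41216.4. The integer-valued extremum is e(T(321, 5)) = 41216, which is strictly less than the density bound 206082/5 since 5 ∤ 321 (the parts of T(321, 5) cannot all be equal).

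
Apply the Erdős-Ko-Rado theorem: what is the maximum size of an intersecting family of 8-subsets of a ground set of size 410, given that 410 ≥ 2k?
max |F| = C(409, 7) = 360757037528316

The Erdős-Ko-Rado theorem states: for n ≥ 2k, an intersecting family of k-subsets of an n-element set has size at most C(n − 1, k − 1), with equality for 'star' families {A ⊆ [n] : |A| = k, i ∈ A} (fix an element i). For n = 410, k = 8: C(409, 7) = 360757037528316.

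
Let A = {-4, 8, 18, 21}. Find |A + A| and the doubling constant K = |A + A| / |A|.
K = |A + A| / |A| = 10/4 = 5/2

Enumerate A + A = {a + b : a, b ∈ A}. With |A| = 4, there are |A|^2 = 16 ordered sum pairs; collecting distinct values, A + A = {-8, 4, 14, 16, 17, 26, 29, 36, 39, 42}, so |A + A| = 10. Thus K = 10/4 = 5/2. For comparison, the minimum possible |A + A| over all 4-element sets is 2·4 − 1 = 7 (so min K = 7/4), attained only by arithmetic progressions.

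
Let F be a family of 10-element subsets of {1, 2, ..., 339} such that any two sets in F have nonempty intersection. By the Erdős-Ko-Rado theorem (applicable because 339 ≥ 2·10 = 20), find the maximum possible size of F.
max |F| = C(338, 9) = 142507712969075740

Erdős-Ko-Rado (1961): when n ≥ 2k, max |F| = C(n−1, k−1). The bound is attained by the star {A : i ∈ A} for any fixed i ∈ [n]. Here C(339−1, 10−1) = C(338, 9) = 142507712969075740.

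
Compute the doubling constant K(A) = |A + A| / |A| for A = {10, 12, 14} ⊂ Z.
K = |A + A| / |A| = 5/3

Enumerate A + A = {a + b : a, b ∈ A}. With |A| = 3, there are |A|^2 = 9 ordered sum pairs; collecting distinct values, A + A = {20, 22, 24, 26, 28}, so |A + A| = 5. Thus K = 5/3. Here |A + A| = 2|A| − 1 = 5, the minimum possible — so K = 5/3 is minimal, which holds iff A is an arithmetic progression.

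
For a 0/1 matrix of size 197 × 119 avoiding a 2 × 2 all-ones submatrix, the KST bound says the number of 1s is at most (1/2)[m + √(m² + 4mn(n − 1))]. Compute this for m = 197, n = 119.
z(197, 119; 2, 2) ≤ (1/2)[197 + √(197² + 4·197·119·118)] = (1/2)[197 + √11103905] = 1764.6261

Kővári–Sós–Turán: let r_1, ..., r_197 be the row sums and z = Σ r_i the total number of 1s. Each pair of columns can share at most one row with both entries 1 (else a 2×2 all-ones block appears), so Σ_i C(r_i, 2) ≤ C(119, 2) = 7021. By convexity Σ_i C(r_i, 2) ≥ 197·C(z/197, 2) = z(z − 197)/(2·197), giving z² − 197z − 197·119·118 ≤ 0 and hence z ≤ (1/2)[197 + √(38809 + 4·2766274)] = (1/2)[197 + √11103905] ≈ (1/2)(197 + 3332.2522) = 1764.6261.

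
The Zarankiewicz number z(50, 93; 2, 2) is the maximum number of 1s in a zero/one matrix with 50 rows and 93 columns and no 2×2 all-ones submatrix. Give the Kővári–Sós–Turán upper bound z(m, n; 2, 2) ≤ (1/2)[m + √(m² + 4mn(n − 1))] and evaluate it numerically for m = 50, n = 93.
z(50, 93; 2, 2) ≤ (1/2)[50 + √(50² + 4·50·93·92)] = (1/2)[50 + √1713700] = 679.5418

Kővári–Sós–Turán: let r_1, ..., r_50 be the row sums and z = Σ r_i the total number of 1s. Each pair of columns can share at most one row with both entries 1 (else a 2×2 all-ones block appears), so Σ_i C(r_i, 2) ≤ C(93, 2) = 4278. By convexity Σ_i C(r_i, 2) ≥ 50·C(z/50, 2) = z(z − 50)/(2·50), giving z² − 50z − 50·93·92 ≤ 0 and hence z ≤ (1/2)[50 + √(2500 + 4·427800)] = (1/2)[50 + √1713700] ≈ (1/2)(50 + 1309.0836) = 679.5418.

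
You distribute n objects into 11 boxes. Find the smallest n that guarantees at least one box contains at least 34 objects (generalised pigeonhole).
n = (34 − 1)·11 + 1 = 364

By the generalised pigeonhole principle, to guarantee some box contains ≥ r objects we need more than (r − 1) · k objects total. Threshold: n = (r − 1) · k + 1. With r = 34 and k = 11: n = 33 · 11 + 1 = 363 + 1 = 364. For n = 363 = 33 · 11, we can put exactly 33 objects in every box, avoiding 34 in any single one — so 364 is tight.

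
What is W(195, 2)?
W(195, 2) = 195 + 1 = 196

A 2-term AP is any pair of integers, so a monochromatic 2-AP exists iff some colour is used at least twice. With 195 colours, the colouring i ↦ i on {1, ..., 195} uses each colour once, avoiding any monochromatic pair, so W(195, 2) > 195. For {1, ..., 196}, pigeonhole forces two integers of the same colour, which form a monochromatic 2-AP. Hence W(195, 2) = 196.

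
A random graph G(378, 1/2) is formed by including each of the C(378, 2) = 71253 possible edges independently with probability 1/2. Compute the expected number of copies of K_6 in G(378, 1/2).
E[# K_6] = C(378, 6) · (1/2)^C(6, 2) = 3893141602350 / 2^15 = 1946570801175/16384 ≈ 118809253.001404

For each 6-subset S of vertices (there are C(378, 6) = 3893141602350 such S), let X_S = 1 if S induces a K_6 (all C(6, 2) = 15 edges present). Then P(X_S = 1) = (1/2)^15 = 1/32768. By linearity of expectation, E[# K_6] = C(378, 6) · (1/2)^15 = 3893141602350 / 32768 = 1946570801175/16384 ≈ 118809253.001404.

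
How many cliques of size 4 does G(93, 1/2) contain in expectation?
E[# K_4] = C(93, 4) · (1/2)^C(4, 2) = 2919735 / 2^6 = 45620.859375

For each 4-subset S of vertices (there are C(93, 4) = 2919735 such S), let X_S = 1 if S induces a K_4 (all C(4, 2) = 6 edges present). Then P(X_S = 1) = (1/2)^6 = 1/64. By linearity of expectation, E[# K_4] = C(93, 4) · (1/2)^6 = 2919735 / 64 = 45620.859375.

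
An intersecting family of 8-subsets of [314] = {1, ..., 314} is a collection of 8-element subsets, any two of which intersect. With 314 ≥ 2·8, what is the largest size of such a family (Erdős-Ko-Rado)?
max |F| = C(313, 7) = 54580567809196

Erdős-Ko-Rado (1961): when n ≥ 2k, max |F| = C(n−1, k−1). The bound is attained by the star {A : i ∈ A} for any fixed i ∈ [n]. Here C(314−1, 8−1) = C(313, 7) = 54580567809196.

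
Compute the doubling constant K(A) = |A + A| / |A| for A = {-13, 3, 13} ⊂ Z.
K = |A + A| / |A| = 6/3 = 2

Enumerate A + A = {a + b : a, b ∈ A}. With |A| = 3, there are |A|^2 = 9 ordered sum pairs; collecting distinct values, A + A = {-26, -10, 0, 6, 16, 26}, so |A + A| = 6. Thus K = 6/3 = 2. For comparison, the minimum possible |A + A| over all 3-element sets is 2·3 − 1 = 5 (so min K = 5/3), attained only by arithmetic progressions.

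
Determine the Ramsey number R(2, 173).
R(2, 173) = 173

R(2, k) = k for all k ≥ 2: in a 2-colouring of K_k, either some edge is red (a red K_2) or all edges are blue (a blue K_k). And K_{172} coloured all-blue has no blue K_173, so R(2, 173) > 172. Hence R(2, 173) = 173.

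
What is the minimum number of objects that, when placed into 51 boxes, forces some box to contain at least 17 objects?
n = (17 − 1)·51 + 1 = 817

By the generalised pigeonhole principle, to guarantee some box contains ≥ r objects we need more than (r − 1) · k objects total. Threshold: n = (r − 1) · k + 1. With r = 17 and k = 51: n = 16 · 51 + 1 = 816 + 1 = 817. For n = 816 = 16 · 51, we can put exactly 16 objects in every box, avoiding 17 in any single one — so 817 is tight.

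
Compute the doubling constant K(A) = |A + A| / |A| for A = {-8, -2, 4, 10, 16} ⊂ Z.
K = |A + A| / |A| = 9/5

Enumerate A + A = {a + b : a, b ∈ A}. With |A| = 5, there are |A|^2 = 25 ordered sum pairs; collecting distinct values, A + A = {-16, -10, -4, 2, 8, 14, 20, 26, 32}, so |A + A| = 9. Thus K = 9/5. Here |A + A| = 2|A| − 1 = 9, the minimum possible — so K = 9/5 is minimal, which holds iff A is an arithmetic progression.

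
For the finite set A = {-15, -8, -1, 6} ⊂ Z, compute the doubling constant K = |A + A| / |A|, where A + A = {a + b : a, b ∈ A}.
K = |A + A| / |A| = 7/4

Enumerate A + A = {a + b : a, b ∈ A}. With |A| = 4, there are |A|^2 = 16 ordered sum pairs; collecting distinct values, A + A = {-30, -23, -16, -9, -2, 5, 12}, so |A + A| = 7. Thus K = 7/4. Here |A + A| = 2|A| − 1 = 7, the minimum possible — so K = 7/4 is minimal, which holds iff A is an arithmetic progression.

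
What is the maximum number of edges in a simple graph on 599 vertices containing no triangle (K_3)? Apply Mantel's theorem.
ex(599, K_3) = ⌊599^2/4⌋ = 89700

Mantel (1907): a triangle-free graph on n vertices has at most ⌊n^2/4⌋ edges, with equality for the complete bipartite graph K_{⌊n/2⌋, ⌈n/2⌉}. For n = 599: ⌊599^2/4⌋ = ⌊358801/4⌋ = 89700. The extremal graph is K_{299, 300}, which has 299·300 = 89700 edges.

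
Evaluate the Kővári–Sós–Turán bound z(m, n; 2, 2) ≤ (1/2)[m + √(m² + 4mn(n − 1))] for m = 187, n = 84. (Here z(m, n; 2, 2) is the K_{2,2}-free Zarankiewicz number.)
z(187, 84; 2, 2) ≤ (1/2)[187 + √(187² + 4·187·84·83)] = (1/2)[187 + √5250025] = 1239.1467

Kővári–Sós–Turán: let r_1, ..., r_187 be the row sums and z = Σ r_i the total number of 1s. Each pair of columns can share at most one row with both entries 1 (else a 2×2 all-ones block appears), so Σ_i C(r_i, 2) ≤ C(84, 2) = 3486. By convexity Σ_i C(r_i, 2) ≥ 187·C(z/187, 2) = z(z − 187)/(2·187), giving z² − 187z − 187·84·83 ≤ 0 and hence z ≤ (1/2)[187 + √(34969 + 4·1303764)] = (1/2)[187 + √5250025] ≈ (1/2)(187 + 2291.2933) = 1239.1467.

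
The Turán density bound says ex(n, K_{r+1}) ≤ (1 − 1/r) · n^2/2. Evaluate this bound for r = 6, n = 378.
Turán density bound = (5/6) · 378^2/2 = 59535

Turán's theorem: ex(n, K_{r+1}) is achieved by the complete r-partite Turán graph T(n, r) with parts as balanced as possible, and is at most (1 − 1/r) · n^2/2. For r = 6, n = 378: the density bound is (5/6) · 142884/2 = 59535. Since 6 ∣ 378, the Turán graph T(378, 6) has parts of equal size 63, and its edge count e(T(378, 6)) = 59535 attains the density bound exactly.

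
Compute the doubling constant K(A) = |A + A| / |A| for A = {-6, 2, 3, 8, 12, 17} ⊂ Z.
K = |A + A| / |A| = 18/6 = 3

Enumerate A + A = {a + b : a, b ∈ A}. With |A| = 6, there are |A|^2 = 36 ordered sum pairs; collecting distinct values, A + A = {-12, -4, -3, 2, 4, 5, 6, 10, 11, 14, 15, 16, 19, 20, 24, 25, 29, 34}, so |A + A| = 18. Thus K = 18/6 = 3. For comparison, the minimum possible |A + A| over all 6-element sets is 2·6 − 1 = 11 (so min K = 11/6), attained only by arithmetic progressions.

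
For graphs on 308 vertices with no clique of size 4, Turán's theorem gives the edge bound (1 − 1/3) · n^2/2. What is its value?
Turán density bound = (2/3) · 308^2/2 = 94864/3 ≈ 31621.3333

Turán's theorem: ex(n, K_{r+1}) is achieved by the complete r-partite Turán graph T(n, r) with parts as balanced as possible, and is at most (1 − 1/r) · n^2/2. For r = 3, n = 308: the density bound is (2/3) · 94864/2 = 94864/3 ≈ 31621.3333. The integer-valued extremum is e(T(308, 3)) = 31621, which is strictly less than the density bound 94864/3 since 3 ∤ 308 (the parts of T(308, 3) cannot all be equal).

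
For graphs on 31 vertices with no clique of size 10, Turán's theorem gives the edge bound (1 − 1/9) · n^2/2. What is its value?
Turán density bound = (8/9) · 31^2/2 = 3844/9 ≈ 427.1111

Turán's theorem: ex(n, K_{r+1}) is achieved by the complete r-partite Turán graph T(n, r) with parts as balanced as possible, and is at most (1 − 1/r) · n^2/2. For r = 9, n = 31: the density bound is (8/9) · 961/2 = 3844/9 ≈ 427.1111. The integer-valued extremum is e(T(31, 9)) = 426, which is strictly less than the density bound 3844/9 since 9 ∤ 31 (the parts of T(31, 9) cannot all be equal).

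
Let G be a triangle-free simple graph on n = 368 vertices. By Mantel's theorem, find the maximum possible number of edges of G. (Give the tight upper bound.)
ex(368, K_3) = ⌊368^2/4⌋ = 33856

Mantel (1907): a triangle-free graph on n vertices has at most ⌊n^2/4⌋ edges, with equality for the complete bipartite graph K_{⌊n/2⌋, ⌈n/2⌉}. For n = 368: ⌊368^2/4⌋ = ⌊135424/4⌋ = 33856. The extremal graph is K_{184, 184}, which has 184·184 = 33856 edges.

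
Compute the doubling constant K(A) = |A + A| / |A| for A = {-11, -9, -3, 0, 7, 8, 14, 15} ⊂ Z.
K = |A + A| / |A| = 30/8 = 15/4

Enumerate A + A = {a + b : a, b ∈ A}. With |A| = 8, there are |A|^2 = 64 ordered sum pairs; collecting distinct values, A + A = {-22, -20, -18, -14, -12, -11, -9, -6, -4, -3, -2, -1, 0, 3, 4, 5, 6, 7, 8, 11, 12, 14, 15, 16, 21, 22, 23, 28, 29, 30}, so |A + A| = 30. Thus K = 30/8 = 15/4. For comparison, the minimum possible |A + A| over all 8-element sets is 2·8 − 1 = 15 (so min K = 15/8), attained only by arithmetic progressions.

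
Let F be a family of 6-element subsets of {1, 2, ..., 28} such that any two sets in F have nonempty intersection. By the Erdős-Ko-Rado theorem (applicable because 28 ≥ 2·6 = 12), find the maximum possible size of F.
max |F| = C(27, 5) = 80730

The Erdős-Ko-Rado theorem states: for n ≥ 2k, an intersecting family of k-subsets of an n-element set has size at most C(n − 1, k − 1), with equality for 'star' families {A ⊆ [n] : |A| = k, i ∈ A} (fix an element i). For n = 28, k = 6: C(27, 5) = 80730.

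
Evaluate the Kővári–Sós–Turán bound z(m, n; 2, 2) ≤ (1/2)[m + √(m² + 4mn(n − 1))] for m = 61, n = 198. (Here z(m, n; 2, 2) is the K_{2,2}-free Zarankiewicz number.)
z(61, 198; 2, 2) ≤ (1/2)[61 + √(61² + 4·61·198·197)] = (1/2)[61 + √9521185] = 1573.3209

Kővári–Sós–Turán: let r_1, ..., r_61 be the row sums and z = Σ r_i the total number of 1s. Each pair of columns can share at most one row with both entries 1 (else a 2×2 all-ones block appears), so Σ_i C(r_i, 2) ≤ C(198, 2) = 19503. By convexity Σ_i C(r_i, 2) ≥ 61·C(z/61, 2) = z(z − 61)/(2·61), giving z² − 61z − 61·198·197 ≤ 0 and hence z ≤ (1/2)[61 + √(3721 + 4·2379366)] = (1/2)[61 + √9521185] ≈ (1/2)(61 + 3085.6417) = 1573.3209.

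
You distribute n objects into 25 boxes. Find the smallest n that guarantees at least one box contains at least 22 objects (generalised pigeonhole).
n = (22 − 1)·25 + 1 = 526

By the generalised pigeonhole principle, to guarantee some box contains ≥ r objects we need more than (r − 1) · k objects total. Threshold: n = (r − 1) · k + 1. With r = 22 and k = 25: n = 21 · 25 + 1 = 525 + 1 = 526. For n = 525 = 21 · 25, we can put exactly 21 objects in every box, avoiding 22 in any single one — so 526 is tight.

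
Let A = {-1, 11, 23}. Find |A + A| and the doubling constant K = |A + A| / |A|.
K = |A + A| / |A| = 5/3

Enumerate A + A = {a + b : a, b ∈ A}. With |A| = 3, there are |A|^2 = 9 ordered sum pairs; collecting distinct values, A + A = {-2, 10, 22, 34, 46}, so |A + A| = 5. Thus K = 5/3. Here |A + A| = 2|A| − 1 = 5, the minimum possible — so K = 5/3 is minimal, which holds iff A is an arithmetic progression.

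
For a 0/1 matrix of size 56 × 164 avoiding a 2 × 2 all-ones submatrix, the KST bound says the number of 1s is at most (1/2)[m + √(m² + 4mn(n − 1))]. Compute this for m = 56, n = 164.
z(56, 164; 2, 2) ≤ (1/2)[56 + √(56² + 4·56·164·163)] = (1/2)[56 + √5991104] = 1251.8366

Kővári–Sós–Turán: let r_1, ..., r_56 be the row sums and z = Σ r_i the total number of 1s. Each pair of columns can share at most one row with both entries 1 (else a 2×2 all-ones block appears), so Σ_i C(r_i, 2) ≤ C(164, 2) = 13366. By convexity Σ_i C(r_i, 2) ≥ 56·C(z/56, 2) = z(z − 56)/(2·56), giving z² − 56z − 56·164·163 ≤ 0 and hence z ≤ (1/2)[56 + √(3136 + 4·1496992)] = (1/2)[56 + √5991104] ≈ (1/2)(56 + 2447.6732) = 1251.8366.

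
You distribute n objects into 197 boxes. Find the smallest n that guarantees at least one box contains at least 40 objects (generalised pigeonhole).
n = (40 − 1)·197 + 1 = 7684

By the generalised pigeonhole principle, to guarantee some box contains ≥ r objects we need more than (r − 1) · k objects total. Threshold: n = (r − 1) · k + 1. With r = 40 and k = 197: n = 39 · 197 + 1 = 7683 + 1 = 7684. For n = 7683 = 39 · 197, we can put exactly 39 objects in every box, avoiding 40 in any single one — so 7684 is tight.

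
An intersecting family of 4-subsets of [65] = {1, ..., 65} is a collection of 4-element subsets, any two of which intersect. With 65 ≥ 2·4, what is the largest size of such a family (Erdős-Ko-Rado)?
max |F| = C(64, 3) = 41664

Erdős-Ko-Rado (1961): when n ≥ 2k, max |F| = C(n−1, k−1). The bound is attained by the star {A : i ∈ A} for any fixed i ∈ [n]. Here C(65−1, 4−1) = C(64, 3) = 41664.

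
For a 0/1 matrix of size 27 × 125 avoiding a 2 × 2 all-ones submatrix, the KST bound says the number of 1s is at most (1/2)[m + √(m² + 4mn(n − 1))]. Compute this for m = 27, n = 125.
z(27, 125; 2, 2) ≤ (1/2)[27 + √(27² + 4·27·125·124)] = (1/2)[27 + √1674729] = 660.5566

Kővári–Sós–Turán: let r_1, ..., r_27 be the row sums and z = Σ r_i the total number of 1s. Each pair of columns can share at most one row with both entries 1 (else a 2×2 all-ones block appears), so Σ_i C(r_i, 2) ≤ C(125, 2) = 7750. By convexity Σ_i C(r_i, 2) ≥ 27·C(z/27, 2) = z(z − 27)/(2·27), giving z² − 27z − 27·125·124 ≤ 0 and hence z ≤ (1/2)[27 + √(729 + 4·418500)] = (1/2)[27 + √1674729] ≈ (1/2)(27 + 1294.1132) = 660.5566.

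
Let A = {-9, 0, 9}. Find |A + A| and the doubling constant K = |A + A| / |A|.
K = |A + A| / |A| = 5/3

Enumerate A + A = {a + b : a, b ∈ A}. With |A| = 3, there are |A|^2 = 9 ordered sum pairs; collecting distinct values, A + A = {-18, -9, 0, 9, 18}, so |A + A| = 5. Thus K = 5/3. Here |A + A| = 2|A| − 1 = 5, the minimum possible — so K = 5/3 is minimal, which holds iff A is an arithmetic progression.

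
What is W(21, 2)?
W(21, 2) = 21 + 1 = 22

A 2-term AP is any pair of integers, so a monochromatic 2-AP exists iff some colour is used at least twice. With 21 colours, the colouring i ↦ i on {1, ..., 21} uses each colour once, avoiding any monochromatic pair, so W(21, 2) > 21. For {1, ..., 22}, pigeonhole forces two integers of the same colour, which form a monochromatic 2-AP. Hence W(21, 2) = 22.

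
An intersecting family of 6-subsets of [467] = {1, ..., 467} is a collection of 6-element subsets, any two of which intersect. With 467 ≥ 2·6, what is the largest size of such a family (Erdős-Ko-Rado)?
max |F| = C(466, 5) = 179224992408

Erdős-Ko-Rado (1961): when n ≥ 2k, max |F| = C(n−1, k−1). The bound is attained by the star {A : i ∈ A} for any fixed i ∈ [n]. Here C(467−1, 6−1) = C(466, 5) = 179224992408.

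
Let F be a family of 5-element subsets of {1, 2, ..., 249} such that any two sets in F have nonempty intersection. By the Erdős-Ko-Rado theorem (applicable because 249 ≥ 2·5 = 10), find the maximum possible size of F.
max |F| = C(248, 4) = 153829130

The Erdős-Ko-Rado theorem states: for n ≥ 2k, an intersecting family of k-subsets of an n-element set has size at most C(n − 1, k − 1), with equality for 'star' families {A ⊆ [n] : |A| = k, i ∈ A} (fix an element i). For n = 249, k = 5: C(248, 4) = 153829130.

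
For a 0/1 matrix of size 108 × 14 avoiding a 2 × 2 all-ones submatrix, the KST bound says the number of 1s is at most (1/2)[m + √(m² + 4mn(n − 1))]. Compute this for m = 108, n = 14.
z(108, 14; 2, 2) ≤ (1/2)[108 + √(108² + 4·108·14·13)] = (1/2)[108 + √90288] = 204.2398

Kővári–Sós–Turán: let r_1, ..., r_108 be the row sums and z = Σ r_i the total number of 1s. Each pair of columns can share at most one row with both entries 1 (else a 2×2 all-ones block appears), so Σ_i C(r_i, 2) ≤ C(14, 2) = 91. By convexity Σ_i C(r_i, 2) ≥ 108·C(z/108, 2) = z(z − 108)/(2·108), giving z² − 108z − 108·14·13 ≤ 0 and hence z ≤ (1/2)[108 + √(11664 + 4·19656)] = (1/2)[108 + √90288] ≈ (1/2)(108 + 300.4796) = 204.2398.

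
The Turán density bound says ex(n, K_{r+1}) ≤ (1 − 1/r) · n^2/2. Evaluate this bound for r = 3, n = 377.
Turán density bound = (2/3) · 377^2/2 = 142129/3 ≈ 47376.3333

Turán's theorem: ex(n, K_{r+1}) is achieved by the complete r-partite Turán graph T(n, r) with parts as balanced as possible, and is at most (1 − 1/r) · n^2/2. For r = 3, n = 377: the density bound is (2/3) · 142129/2 = 142129/3 ≈ 47376.3333. The integer-valued extremum is e(T(377, 3)) = 47376, which is strictly less than the density bound 142129/3 since 3 ∤ 377 (the parts of T(377, 3) cannot all be equal).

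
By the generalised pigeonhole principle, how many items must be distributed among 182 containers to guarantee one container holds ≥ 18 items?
n = (18 − 1)·182 + 1 = 3095

By the generalised pigeonhole principle, to guarantee some box contains ≥ r objects we need more than (r − 1) · k objects total. Threshold: n = (r − 1) · k + 1. With r = 18 and k = 182: n = 17 · 182 + 1 = 3094 + 1 = 3095. For n = 3094 = 17 · 182, we can put exactly 17 objects in every box, avoiding 18 in any single one — so 3095 is tight.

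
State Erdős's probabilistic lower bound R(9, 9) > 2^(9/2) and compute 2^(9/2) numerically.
2^(9/2) = 22.6274; so R(9, 9) > 22.6274

Colour each edge of K_n uniformly at random with red/blue. The expected number of monochromatic K_9 is C(n, 9) · 2 · 2^(−C(9,2)). If C(n, 9) · 2^(1 − C(9,2)) < 1, then with positive probability no monochromatic K_9 exists, so R(9, 9) > n. The standard estimate C(n, 9) ≤ n^9/9! shows this inequality holds whenever n ≤ 2^(9/2) (since 9! · 2^(C(9,2) − 1) > 2^(9^2/2) ≥ n^9). Hence R(9, 9) > 2^(9/2) = 22.6274.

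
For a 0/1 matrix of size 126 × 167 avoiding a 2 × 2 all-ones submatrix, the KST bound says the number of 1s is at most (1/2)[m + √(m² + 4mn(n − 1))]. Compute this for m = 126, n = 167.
z(126, 167; 2, 2) ≤ (1/2)[126 + √(126² + 4·126·167·166)] = (1/2)[126 + √13987764] = 1933.011

Kővári–Sós–Turán: let r_1, ..., r_126 be the row sums and z = Σ r_i the total number of 1s. Each pair of columns can share at most one row with both entries 1 (else a 2×2 all-ones block appears), so Σ_i C(r_i, 2) ≤ C(167, 2) = 13861. By convexity Σ_i C(r_i, 2) ≥ 126·C(z/126, 2) = z(z − 126)/(2·126), giving z² − 126z − 126·167·166 ≤ 0 and hence z ≤ (1/2)[126 + √(15876 + 4·3492972)] = (1/2)[126 + √13987764] ≈ (1/2)(126 + 3740.0219) = 1933.011.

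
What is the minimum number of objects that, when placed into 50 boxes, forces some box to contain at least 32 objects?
n = (32 − 1)·50 + 1 = 1551

By the generalised pigeonhole principle, to guarantee some box contains ≥ r objects we need more than (r − 1) · k objects total. Threshold: n = (r − 1) · k + 1. With r = 32 and k = 50: n = 31 · 50 + 1 = 1550 + 1 = 1551. For n = 1550 = 31 · 50, we can put exactly 31 objects in every box, avoiding 32 in any single one — so 1551 is tight.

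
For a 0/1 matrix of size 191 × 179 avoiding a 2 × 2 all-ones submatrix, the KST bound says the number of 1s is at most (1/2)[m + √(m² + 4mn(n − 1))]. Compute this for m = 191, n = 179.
z(191, 179; 2, 2) ≤ (1/2)[191 + √(191² + 4·191·179·178)] = (1/2)[191 + √24379049] = 2564.2572

Kővári–Sós–Turán: let r_1, ..., r_191 be the row sums and z = Σ r_i the total number of 1s. Each pair of columns can share at most one row with both entries 1 (else a 2×2 all-ones block appears), so Σ_i C(r_i, 2) ≤ C(179, 2) = 15931. By convexity Σ_i C(r_i, 2) ≥ 191·C(z/191, 2) = z(z − 191)/(2·191), giving z² − 191z − 191·179·178 ≤ 0 and hence z ≤ (1/2)[191 + √(36481 + 4·6085642)] = (1/2)[191 + √24379049] ≈ (1/2)(191 + 4937.5145) = 2564.2572.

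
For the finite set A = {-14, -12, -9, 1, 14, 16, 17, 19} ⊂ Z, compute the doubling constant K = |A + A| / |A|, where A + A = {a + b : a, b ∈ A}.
K = |A + A| / |A| = 30/8 = 15/4

Enumerate A + A = {a + b : a, b ∈ A}. With |A| = 8, there are |A|^2 = 64 ordered sum pairs; collecting distinct values, A + A = {-28, -26, -24, -23, -21, -18, -13, -11, -8, 0, 2, 3, 4, 5, 7, 8, 10, 15, 17, 18, 20, 28, 30, 31, 32, 33, 34, 35, 36, 38}, so |A + A| = 30. Thus K = 30/8 = 15/4. For comparison, the minimum possible |A + A| over all 8-element sets is 2·8 − 1 = 15 (so min K = 15/8), attained only by arithmetic progressions.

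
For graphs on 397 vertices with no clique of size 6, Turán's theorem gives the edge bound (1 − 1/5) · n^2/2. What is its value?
Turán density bound = (4/5) · 397^2/2 = 315218/5 ≈ 63043.6

Turán's theorem: ex(n, K_{r+1}) is achieved by the complete r-partite Turán graph T(n, r) with parts as balanced as possible, and is at most (1 − 1/r) · n^2/2. For r = 5, n = 397: the density bound is (4/5) · 157609/2 = 315218/5 ≈ 63043.6. The integer-valued extremum is e(T(397, 5)) = 63043, which is strictly less than the density bound 315218/5 since 5 ∤ 397 (the parts of T(397, 5) cannot all be equal).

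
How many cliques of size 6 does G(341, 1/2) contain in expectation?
E[# K_6] = C(341, 6) · (1/2)^C(6, 2) = 2089230591448 / 2^15 = 261153823931/4096 ≈ 63758257.795654

For each 6-subset S of vertices (there are C(341, 6) = 2089230591448 such S), let X_S = 1 if S induces a K_6 (all C(6, 2) = 15 edges present). Then P(X_S = 1) = (1/2)^15 = 1/32768. By linearity of expectation, E[# K_6] = C(341, 6) · (1/2)^15 = 2089230591448 / 32768 = 261153823931/4096 ≈ 63758257.795654.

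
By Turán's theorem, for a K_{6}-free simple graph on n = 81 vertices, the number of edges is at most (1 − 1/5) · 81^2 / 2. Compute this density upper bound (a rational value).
Turán density bound = (4/5) · 81^2/2 = 13122/5 ≈ 2624.4

Turán's theorem: ex(n, K_{r+1}) is achieved by the complete r-partite Turán graph T(n, r) with parts as balanced as possible, and is at most (1 − 1/r) · n^2/2. For r = 5, n = 81: the density bound is (4/5) · 6561/2 = 13122/5 ≈ 2624.4. The integer-valued extremum is e(T(81, 5)) = 2624, which is strictly less than the density bound 13122/5 since 5 ∤ 81 (the parts of T(81, 5) cannot all be equal).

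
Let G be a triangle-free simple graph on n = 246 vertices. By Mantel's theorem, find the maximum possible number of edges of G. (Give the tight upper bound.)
ex(246, K_3) = ⌊246^2/4⌋ = 15129

Mantel (1907): a triangle-free graph on n vertices has at most ⌊n^2/4⌋ edges, with equality for the complete bipartite graph K_{⌊n/2⌋, ⌈n/2⌉}. For n = 246: ⌊246^2/4⌋ = ⌊60516/4⌋ = 15129. The extremal graph is K_{123, 123}, which has 123·123 = 15129 edges.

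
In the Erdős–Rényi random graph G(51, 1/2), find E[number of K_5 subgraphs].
E[# K_5] = C(51, 5) · (1/2)^C(5, 2) = 2349060 / 2^10 = 587265/256 ≈ 2294.003906

For each 5-subset S of vertices (there are C(51, 5) = 2349060 such S), let X_S = 1 if S induces a K_5 (all C(5, 2) = 10 edges present). Then P(X_S = 1) = (1/2)^10 = 1/1024. By linearity of expectation, E[# K_5] = C(51, 5) · (1/2)^10 = 2349060 / 1024 = 587265/256 ≈ 2294.003906.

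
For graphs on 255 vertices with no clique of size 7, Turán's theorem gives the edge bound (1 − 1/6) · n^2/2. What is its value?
Turán density bound = (5/6) · 255^2/2 = 108375/4 ≈ 27093.75

Turán's theorem: ex(n, K_{r+1}) is achieved by the complete r-partite Turán graph T(n, r) with parts as balanced as possible, and is at most (1 − 1/r) · n^2/2. For r = 6, n = 255: the density bound is (5/6) · 65025/2 = 108375/4 ≈ 27093.75. The integer-valued extremum is e(T(255, 6)) = 27093, which is strictly less than the density bound 108375/4 since 6 ∤ 255 (the parts of T(255, 6) cannot all be equal).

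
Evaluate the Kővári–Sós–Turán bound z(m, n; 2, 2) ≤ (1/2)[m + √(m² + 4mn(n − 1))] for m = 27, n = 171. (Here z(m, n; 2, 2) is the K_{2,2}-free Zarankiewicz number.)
z(27, 171; 2, 2) ≤ (1/2)[27 + √(27² + 4·27·171·170)] = (1/2)[27 + √3140289] = 899.543

Kővári–Sós–Turán: let r_1, ..., r_27 be the row sums and z = Σ r_i the total number of 1s. Each pair of columns can share at most one row with both entries 1 (else a 2×2 all-ones block appears), so Σ_i C(r_i, 2) ≤ C(171, 2) = 14535. By convexity Σ_i C(r_i, 2) ≥ 27·C(z/27, 2) = z(z − 27)/(2·27), giving z² − 27z − 27·171·170 ≤ 0 and hence z ≤ (1/2)[27 + √(729 + 4·784890)] = (1/2)[27 + √3140289] ≈ (1/2)(27 + 1772.0861) = 899.543.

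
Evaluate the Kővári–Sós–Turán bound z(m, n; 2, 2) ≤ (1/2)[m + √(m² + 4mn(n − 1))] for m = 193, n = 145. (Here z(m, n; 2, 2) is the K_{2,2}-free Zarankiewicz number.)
z(193, 145; 2, 2) ≤ (1/2)[193 + √(193² + 4·193·145·144)] = (1/2)[193 + √16156609] = 2106.2642

Kővári–Sós–Turán: let r_1, ..., r_193 be the row sums and z = Σ r_i the total number of 1s. Each pair of columns can share at most one row with both entries 1 (else a 2×2 all-ones block appears), so Σ_i C(r_i, 2) ≤ C(145, 2) = 10440. By convexity Σ_i C(r_i, 2) ≥ 193·C(z/193, 2) = z(z − 193)/(2·193), giving z² − 193z − 193·145·144 ≤ 0 and hence z ≤ (1/2)[193 + √(37249 + 4·4029840)] = (1/2)[193 + √16156609] ≈ (1/2)(193 + 4019.5285) = 2106.2642.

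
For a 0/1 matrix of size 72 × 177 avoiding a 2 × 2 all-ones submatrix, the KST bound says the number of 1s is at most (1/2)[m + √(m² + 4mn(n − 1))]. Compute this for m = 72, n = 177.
z(72, 177; 2, 2) ≤ (1/2)[72 + √(72² + 4·72·177·176)] = (1/2)[72 + √8976960] = 1534.0788

Kővári–Sós–Turán: let r_1, ..., r_72 be the row sums and z = Σ r_i the total number of 1s. Each pair of columns can share at most one row with both entries 1 (else a 2×2 all-ones block appears), so Σ_i C(r_i, 2) ≤ C(177, 2) = 15576. By convexity Σ_i C(r_i, 2) ≥ 72·C(z/72, 2) = z(z − 72)/(2·72), giving z² − 72z − 72·177·176 ≤ 0 and hence z ≤ (1/2)[72 + √(5184 + 4·2242944)] = (1/2)[72 + √8976960] ≈ (1/2)(72 + 2996.1575) = 1534.0788.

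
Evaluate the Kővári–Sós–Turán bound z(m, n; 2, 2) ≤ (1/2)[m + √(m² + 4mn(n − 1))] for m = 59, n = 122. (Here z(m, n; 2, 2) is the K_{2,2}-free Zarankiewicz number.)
z(59, 122; 2, 2) ≤ (1/2)[59 + √(59² + 4·59·122·121)] = (1/2)[59 + √3487313] = 963.2174

Kővári–Sós–Turán: let r_1, ..., r_59 be the row sums and z = Σ r_i the total number of 1s. Each pair of columns can share at most one row with both entries 1 (else a 2×2 all-ones block appears), so Σ_i C(r_i, 2) ≤ C(122, 2) = 7381. By convexity Σ_i C(r_i, 2) ≥ 59·C(z/59, 2) = z(z − 59)/(2·59), giving z² − 59z − 59·122·121 ≤ 0 and hence z ≤ (1/2)[59 + √(3481 + 4·870958)] = (1/2)[59 + √3487313] ≈ (1/2)(59 + 1867.4349) = 963.2174.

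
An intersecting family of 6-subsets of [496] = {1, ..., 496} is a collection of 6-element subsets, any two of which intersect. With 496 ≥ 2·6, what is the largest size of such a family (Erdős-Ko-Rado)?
max |F| = C(495, 5) = 242685828099

The Erdős-Ko-Rado theorem states: for n ≥ 2k, an intersecting family of k-subsets of an n-element set has size at most C(n − 1, k − 1), with equality for 'star' families {A ⊆ [n] : |A| = k, i ∈ A} (fix an element i). For n = 496, k = 6: C(495, 5) = 242685828099.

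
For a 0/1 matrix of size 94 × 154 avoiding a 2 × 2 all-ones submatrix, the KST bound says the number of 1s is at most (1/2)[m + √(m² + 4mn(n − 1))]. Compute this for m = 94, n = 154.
z(94, 154; 2, 2) ≤ (1/2)[94 + √(94² + 4·94·154·153)] = (1/2)[94 + √8868148] = 1535.9718

Kővári–Sós–Turán: let r_1, ..., r_94 be the row sums and z = Σ r_i the total number of 1s. Each pair of columns can share at most one row with both entries 1 (else a 2×2 all-ones block appears), so Σ_i C(r_i, 2) ≤ C(154, 2) = 11781. By convexity Σ_i C(r_i, 2) ≥ 94·C(z/94, 2) = z(z − 94)/(2·94), giving z² − 94z − 94·154·153 ≤ 0 and hence z ≤ (1/2)[94 + √(8836 + 4·2214828)] = (1/2)[94 + √8868148] ≈ (1/2)(94 + 2977.9436) = 1535.9718.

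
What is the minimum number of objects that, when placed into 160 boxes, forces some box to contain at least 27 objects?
n = (27 − 1)·160 + 1 = 4161

By the generalised pigeonhole principle, to guarantee some box contains ≥ r objects we need more than (r − 1) · k objects total. Threshold: n = (r − 1) · k + 1. With r = 27 and k = 160: n = 26 · 160 + 1 = 4160 + 1 = 4161. For n = 4160 = 26 · 160, we can put exactly 26 objects in every box, avoiding 27 in any single one — so 4161 is tight.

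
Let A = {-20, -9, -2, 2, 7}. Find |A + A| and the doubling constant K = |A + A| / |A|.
K = |A + A| / |A| = 14/5

Enumerate A + A = {a + b : a, b ∈ A}. With |A| = 5, there are |A|^2 = 25 ordered sum pairs; collecting distinct values, A + A = {-40, -29, -22, -18, -13, -11, -7, -4, -2, 0, 4, 5, 9, 14}, so |A + A| = 14. Thus K = 14/5. For comparison, the minimum possible |A + A| over all 5-element sets is 2·5 − 1 = 9 (so min K = 9/5), attained only by arithmetic progressions.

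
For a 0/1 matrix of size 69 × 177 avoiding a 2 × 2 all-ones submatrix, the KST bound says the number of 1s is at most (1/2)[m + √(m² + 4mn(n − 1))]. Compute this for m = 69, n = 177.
z(69, 177; 2, 2) ≤ (1/2)[69 + √(69² + 4·69·177·176)] = (1/2)[69 + √8602713] = 1501.0191

Kővári–Sós–Turán: let r_1, ..., r_69 be the row sums and z = Σ r_i the total number of 1s. Each pair of columns can share at most one row with both entries 1 (else a 2×2 all-ones block appears), so Σ_i C(r_i, 2) ≤ C(177, 2) = 15576. By convexity Σ_i C(r_i, 2) ≥ 69·C(z/69, 2) = z(z − 69)/(2·69), giving z² − 69z − 69·177·176 ≤ 0 and hence z ≤ (1/2)[69 + √(4761 + 4·2149488)] = (1/2)[69 + √8602713] ≈ (1/2)(69 + 2933.0382) = 1501.0191.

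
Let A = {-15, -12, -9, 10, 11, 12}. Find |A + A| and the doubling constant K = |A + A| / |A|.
K = |A + A| / |A| = 19/6

Enumerate A + A = {a + b : a, b ∈ A}. With |A| = 6, there are |A|^2 = 36 ordered sum pairs; collecting distinct values, A + A = {-30, -27, -24, -21, -18, -5, -4, -3, -2, -1, 0, 1, 2, 3, 20, 21, 22, 23, 24}, so |A + A| = 19. Thus K = 19/6. For comparison, the minimum possible |A + A| over all 6-element sets is 2·6 − 1 = 11 (so min K = 11/6), attained only by arithmetic progressions.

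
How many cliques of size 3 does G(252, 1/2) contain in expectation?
E[# K_3] = C(252, 3) · (1/2)^C(3, 2) = 2635500 / 2^3 = 658875/2 = 329437.5

For each 3-subset S of vertices (there are C(252, 3) = 2635500 such S), let X_S = 1 if S induces a K_3 (all C(3, 2) = 3 edges present). Then P(X_S = 1) = (1/2)^3 = 1/8. By linearity of expectation, E[# K_3] = C(252, 3) · (1/2)^3 = 2635500 / 8 = 658875/2 = 329437.5.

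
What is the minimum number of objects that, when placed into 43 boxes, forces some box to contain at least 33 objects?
n = (33 − 1)·43 + 1 = 1377

By the generalised pigeonhole principle, to guarantee some box contains ≥ r objects we need more than (r − 1) · k objects total. Threshold: n = (r − 1) · k + 1. With r = 33 and k = 43: n = 32 · 43 + 1 = 1376 + 1 = 1377. For n = 1376 = 32 · 43, we can put exactly 32 objects in every box, avoiding 33 in any single one — so 1377 is tight.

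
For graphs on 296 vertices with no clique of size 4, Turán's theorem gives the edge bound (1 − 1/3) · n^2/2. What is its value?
Turán density bound = (2/3) · 296^2/2 = 87616/3 ≈ 29205.3333

Turán's theorem: ex(n, K_{r+1}) is achieved by the complete r-partite Turán graph T(n, r) with parts as balanced as possible, and is at most (1 − 1/r) · n^2/2. For r = 3, n = 296: the density bound is (2/3) · 87616/2 = 87616/3 ≈ 29205.3333. The integer-valued extremum is e(T(296, 3)) = 29205, which is strictly less than the density bound 87616/3 since 3 ∤ 296 (the parts of T(296, 3) cannot all be equal).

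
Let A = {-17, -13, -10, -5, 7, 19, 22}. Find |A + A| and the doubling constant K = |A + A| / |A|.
K = |A + A| / |A| = 24/7

Enumerate A + A = {a + b : a, b ∈ A}. With |A| = 7, there are |A|^2 = 49 ordered sum pairs; collecting distinct values, A + A = {-34, -30, -27, -26, -23, -22, -20, -18, -15, -10, -6, -3, 2, 5, 6, 9, 12, 14, 17, 26, 29, 38, 41, 44}, so |A + A| = 24. Thus K = 24/7. For comparison, the minimum possible |A + A| over all 7-element sets is 2·7 − 1 = 13 (so min K = 13/7), attained only by arithmetic progressions.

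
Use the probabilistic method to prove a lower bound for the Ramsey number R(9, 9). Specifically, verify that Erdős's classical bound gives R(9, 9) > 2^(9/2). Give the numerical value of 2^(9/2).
2^(9/2) = 22.6274; so R(9, 9) > 22.6274

Colour each edge of K_n uniformly at random with red/blue. The expected number of monochromatic K_9 is C(n, 9) · 2 · 2^(−C(9,2)). If C(n, 9) · 2^(1 − C(9,2)) < 1, then with positive probability no monochromatic K_9 exists, so R(9, 9) > n. The standard estimate C(n, 9) ≤ n^9/9! shows this inequality holds whenever n ≤ 2^(9/2) (since 9! · 2^(C(9,2) − 1) > 2^(9^2/2) ≥ n^9). Hence R(9, 9) > 2^(9/2) = 22.6274.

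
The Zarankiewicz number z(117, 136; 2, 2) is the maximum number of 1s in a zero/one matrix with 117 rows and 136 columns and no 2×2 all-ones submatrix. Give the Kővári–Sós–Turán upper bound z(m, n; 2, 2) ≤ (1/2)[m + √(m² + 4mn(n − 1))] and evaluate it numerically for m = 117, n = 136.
z(117, 136; 2, 2) ≤ (1/2)[117 + √(117² + 4·117·136·135)] = (1/2)[117 + √8606169] = 1525.3136

Kővári–Sós–Turán: let r_1, ..., r_117 be the row sums and z = Σ r_i the total number of 1s. Each pair of columns can share at most one row with both entries 1 (else a 2×2 all-ones block appears), so Σ_i C(r_i, 2) ≤ C(136, 2) = 9180. By convexity Σ_i C(r_i, 2) ≥ 117·C(z/117, 2) = z(z − 117)/(2·117), giving z² − 117z − 117·136·135 ≤ 0 and hence z ≤ (1/2)[117 + √(13689 + 4·2148120)] = (1/2)[117 + √8606169] ≈ (1/2)(117 + 2933.6273) = 1525.3136.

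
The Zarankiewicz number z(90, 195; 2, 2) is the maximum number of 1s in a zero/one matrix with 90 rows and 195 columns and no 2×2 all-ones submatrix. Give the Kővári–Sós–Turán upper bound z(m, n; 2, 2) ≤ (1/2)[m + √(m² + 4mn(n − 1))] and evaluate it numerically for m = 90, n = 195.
z(90, 195; 2, 2) ≤ (1/2)[90 + √(90² + 4·90·195·194)] = (1/2)[90 + √13626900] = 1890.7316

Kővári–Sós–Turán: let r_1, ..., r_90 be the row sums and z = Σ r_i the total number of 1s. Each pair of columns can share at most one row with both entries 1 (else a 2×2 all-ones block appears), so Σ_i C(r_i, 2) ≤ C(195, 2) = 18915. By convexity Σ_i C(r_i, 2) ≥ 90·C(z/90, 2) = z(z − 90)/(2·90), giving z² − 90z − 90·195·194 ≤ 0 and hence z ≤ (1/2)[90 + √(8100 + 4·3404700)] = (1/2)[90 + √13626900] ≈ (1/2)(90 + 3691.4631) = 1890.7316.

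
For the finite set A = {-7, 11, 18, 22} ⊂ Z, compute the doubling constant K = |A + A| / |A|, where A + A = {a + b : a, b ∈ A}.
K = |A + A| / |A| = 10/4 = 5/2

Enumerate A + A = {a + b : a, b ∈ A}. With |A| = 4, there are |A|^2 = 16 ordered sum pairs; collecting distinct values, A + A = {-14, 4, 11, 15, 22, 29, 33, 36, 40, 44}, so |A + A| = 10. Thus K = 10/4 = 5/2. For comparison, the minimum possible |A + A| over all 4-element sets is 2·4 − 1 = 7 (so min K = 7/4), attained only by arithmetic progressions.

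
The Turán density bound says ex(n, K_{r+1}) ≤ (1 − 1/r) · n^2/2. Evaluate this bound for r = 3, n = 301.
Turán density bound = (2/3) · 301^2/2 = 90601/3 ≈ 30200.3333

Turán's theorem: ex(n, K_{r+1}) is achieved by the complete r-partite Turán graph T(n, r) with parts as balanced as possible, and is at most (1 − 1/r) · n^2/2. For r = 3, n = 301: the density bound is (2/3) · 90601/2 = 90601/3 ≈ 30200.3333. The integer-valued extremum is e(T(301, 3)) = 30200, which is strictly less than the density bound 90601/3 since 3 ∤ 301 (the parts of T(301, 3) cannot all be equal).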